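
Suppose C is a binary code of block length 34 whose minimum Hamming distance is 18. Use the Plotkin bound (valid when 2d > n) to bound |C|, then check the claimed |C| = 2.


Plotkin bound M ≤ 18; given |C| = 2 ≤ bound (satisfied).

Check applicability: 2d = 36, n = 34.
2d − n = 2 > 0, so Plotkin applies.
Compute d/(2d−n) = 18/2 ≈ 9.0000.
⌊d/(2d−n)⌋ = 9.
Plotkin bound: M ≤ 2·9 = 18.
Given |C| = 2, check: satisfied.
This |C| is below the Plotkin bound.


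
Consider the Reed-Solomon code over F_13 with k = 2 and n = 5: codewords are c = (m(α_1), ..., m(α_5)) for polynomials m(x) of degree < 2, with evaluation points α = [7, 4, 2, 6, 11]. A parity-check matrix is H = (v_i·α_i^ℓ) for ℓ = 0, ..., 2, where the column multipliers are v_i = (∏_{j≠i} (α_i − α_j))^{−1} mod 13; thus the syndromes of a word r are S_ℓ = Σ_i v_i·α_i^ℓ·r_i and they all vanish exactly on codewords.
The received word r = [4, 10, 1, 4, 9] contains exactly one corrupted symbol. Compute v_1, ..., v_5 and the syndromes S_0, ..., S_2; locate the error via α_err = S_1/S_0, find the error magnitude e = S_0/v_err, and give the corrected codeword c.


S = (11, 1, 6), error at position 4, error magnitude e = 11, c = [4, 10, 1, 6, 9].

Step 1: column multipliers v_i = (∏_{j≠i}(α_i − α_j))^{−1} mod 13.
  i = 1 (α = 7): (7−4)(7−2)(7−6)(7−11) = 3·5·1·(−4) = −60 ≡ 5, so v_1 = 5^{−1} = 8 (mod 13).
  i = 2 (α = 4): (4−7)(4−2)(4−6)(4−11) = (−3)·2·(−2)·(−7) = −84 ≡ 7, so v_2 = 7^{−1} = 2 (mod 13).
  i = 3 (α = 2): (2−7)(2−4)(2−6)(2−11) = (−5)·(−2)·(−4)·(−9) = 360 ≡ 9, so v_3 = 9^{−1} = 3 (mod 13).
  i = 4 (α = 6): (6−7)(6−4)(6−2)(6−11) = (−1)·2·4·(−5) = 40 ≡ 1, so v_4 = 1^{−1} = 1 (mod 13).
  i = 5 (α = 11): (11−7)(11−4)(11−2)(11−6) = 4·7·9·5 = 1260 ≡ 12, so v_5 = 12^{−1} = 12 (mod 13).
  v = [8, 2, 3, 1, 12].
Step 2: syndromes of r = [4, 10, 1, 4, 9] (all sums mod 13).
  S_0 = Σ v_i r_i = 8·4 + 2·10 + 3·1 + 1·4 + 12·9 = 167 ≡ 11.
  S_1 = Σ v_i α_i r_i = 8·7·4 + 2·4·10 + 3·2·1 + 1·6·4 + 12·11·9 = 1522 ≡ 1.
  α_i^2 mod 13 = [10, 3, 4, 10, 4].
  S_2 = Σ v_i α_i^2 r_i = 8·10·4 + 2·3·10 + 3·4·1 + 1·10·4 + 12·4·9 = 864 ≡ 6.
  S = (11, 1, 6) ≠ 0, so r is not a codeword (an error is present).
Step 3: locate the error. For a single error e at position i, S_ℓ = v_i·e·α_i^ℓ, so α_err = S_1/S_0.
  S_0^{−1} = 11^{−1} = 6 (mod 13), so α_err = 1·6 = 6 ≡ 6 = α_4. Error position i = 4.
  Consistency check: S_2/S_1 = 6·1 = 6 ≡ 6 = α_err ✓ (single-error assumption holds).
Step 4: error magnitude e = S_0/v_4 = S_0·∏_{j≠4}(α_4 − α_j) = 11·1 = 11 ≡ 11 (mod 13).
Step 5: correct position 4: c_4 = r_4 − e = 4 − 11 ≡ 6 (mod 13). Hence c = [4, 10, 1, 6, 9].
  Check: interpolating c through the α_i gives m(x) = 5 + 11·x (degree < 2) with m(α_i) = c_i for every i, so c is indeed a codeword.


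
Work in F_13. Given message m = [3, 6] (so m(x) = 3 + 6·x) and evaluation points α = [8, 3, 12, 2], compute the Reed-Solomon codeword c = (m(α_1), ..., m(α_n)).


c = [12, 8, 10, 2]

Message polynomial: m(x) = 3 + 6·x (mod 13).
For each evaluation point α_i, compute m(α_i) mod 13:
  α_1 = 8: Horner steps 6 → 12, so m(8) = 12.
  α_2 = 3: Horner steps 6 → 8, so m(3) = 8.
  α_3 = 12: Horner steps 6 → 10, so m(12) = 10.
  α_4 = 2: Horner steps 6 → 2, so m(2) = 2.
Codeword c = [12, 8, 10, 2] ∈ F_13^4.


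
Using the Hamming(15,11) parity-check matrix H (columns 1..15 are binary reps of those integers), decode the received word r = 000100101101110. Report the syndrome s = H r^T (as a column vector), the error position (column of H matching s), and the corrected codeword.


s = (1, 1, 1, 1)^T, error position = 15, corrected codeword c = 000100101101111

Compute s = H r^T mod 2 one row at a time:
  s_1 = 0 + 1 + 1 + 0 + 1 + 1 + 1 + 0 = 5 ≡ 1 (mod 2).
  s_2 = 1 + 0 + 0 + 1 + 1 + 1 + 1 + 0 = 5 ≡ 1 (mod 2).
  s_3 = 0 + 0 + 0 + 1 + 1 + 0 + 1 + 0 = 3 ≡ 1 (mod 2).
  s_4 = 0 + 0 + 0 + 1 + 1 + 0 + 1 + 0 = 3 ≡ 1 (mod 2).
s = (1, 1, 1, 1)^T — this equals column 15 of H (binary 1111), so error is at position 15.
Correct: flip bit 15 of r = 000100101101110 to get c = 000100101101111.


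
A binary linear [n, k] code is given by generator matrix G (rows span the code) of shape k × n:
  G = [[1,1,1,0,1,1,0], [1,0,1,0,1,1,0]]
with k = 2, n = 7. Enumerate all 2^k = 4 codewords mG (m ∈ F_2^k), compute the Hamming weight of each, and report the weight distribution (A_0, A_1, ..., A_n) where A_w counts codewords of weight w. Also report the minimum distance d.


Weight distribution: A_0 = 1, A_1 = 1, A_4 = 1, A_5 = 1. Minimum distance d = 1.

Enumerate all 2^2 = 4 messages m ∈ F_2^2.
For each, compute codeword c = mG in F_2^7, then tally its weight.
  m = 00 → c = 0000000, weight = 0.
  m = 10 → c = 1110110, weight = 5.
  m = 01 → c = 1010110, weight = 4.
  m = 11 → c = 0100000, weight = 1.
Tally weights:
  weight 0: 1 codewords.
  weight 1: 1 codewords.
  weight 4: 1 codewords.
  weight 5: 1 codewords.
Minimum distance d = smallest w > 0 with A_w > 0 = 1.
Sanity: Σ A_w = 4 = 2^2 = 4 ✓.


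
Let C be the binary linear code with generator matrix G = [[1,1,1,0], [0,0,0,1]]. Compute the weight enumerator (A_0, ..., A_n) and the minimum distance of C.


Weight distribution: A_0 = 1, A_1 = 1, A_3 = 1, A_4 = 1. Minimum distance d = 1.

Enumerate all 2^2 = 4 messages m ∈ F_2^2.
For each, compute codeword c = mG in F_2^4, then tally its weight.
  m = 00 → c = 0000, weight = 0.
  m = 10 → c = 1110, weight = 3.
  m = 01 → c = 0001, weight = 1.
  m = 11 → c = 1111, weight = 4.
Tally weights:
  weight 0: 1 codewords.
  weight 1: 1 codewords.
  weight 3: 1 codewords.
  weight 4: 1 codewords.
Minimum distance d = smallest w > 0 with A_w > 0 = 1.
Sanity: Σ A_w = 4 = 2^2 = 4 ✓.


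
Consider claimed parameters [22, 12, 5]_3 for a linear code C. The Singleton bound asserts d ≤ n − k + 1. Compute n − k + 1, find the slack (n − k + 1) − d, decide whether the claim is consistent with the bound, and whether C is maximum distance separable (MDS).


Singleton RHS = n − k + 1 = 11, slack = 6, bound satisfied, not MDS.

Singleton bound: d ≤ n − k + 1.
Here n = 22, k = 12, so n − k + 1 = 11.
Given d = 5, check d ≤ 11: YES.
Slack = (n − k + 1) − d = 6.
The code is NOT MDS (slack = 6 > 0).
Description: the claimed parameters are [22, 12, 5]_3; such a code would be non-MDS.


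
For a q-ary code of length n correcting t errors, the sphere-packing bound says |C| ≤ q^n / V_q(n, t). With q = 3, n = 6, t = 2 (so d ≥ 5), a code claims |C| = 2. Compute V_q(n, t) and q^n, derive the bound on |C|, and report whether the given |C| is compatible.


V_q(n, t) = 73, q^n = 729, Hamming bound = 9, |C| = 2 ≤ bound (satisfied).

Step 1: Compute V_q(n, t) = Σ_{j=0}^2 C(n, j) (q−1)^j.
  j = 0: C(6,0)·(2)^0 = 1·1 = 1.
  j = 1: C(6,1)·(2)^1 = 6·2 = 12.
  j = 2: C(6,2)·(2)^2 = 15·4 = 60.
  V_q(n, t) = 1 + 12 + 60 = 73.
Step 2: q^n = 3^6 = 729.
Step 3: Hamming bound ⌊q^n / V_q(n,t)⌋ = ⌊729/73⌋ = 9.
Step 4: Compare |C| = 2 to 9: satisfied.
The claimed |C| lies below the Hamming bound.


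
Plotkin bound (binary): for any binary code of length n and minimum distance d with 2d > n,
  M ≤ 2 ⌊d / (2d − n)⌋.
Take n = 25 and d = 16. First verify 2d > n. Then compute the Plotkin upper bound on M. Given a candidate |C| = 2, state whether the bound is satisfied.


Plotkin bound M ≤ 4; given |C| = 2 ≤ bound (satisfied).

Check applicability: 2d = 32, n = 25.
2d − n = 7 > 0, so Plotkin applies.
Compute d/(2d−n) = 16/7 ≈ 2.2857.
⌊d/(2d−n)⌋ = 2.
Plotkin bound: M ≤ 2·2 = 4.
Given |C| = 2, check: satisfied.
This |C| is below the Plotkin bound.


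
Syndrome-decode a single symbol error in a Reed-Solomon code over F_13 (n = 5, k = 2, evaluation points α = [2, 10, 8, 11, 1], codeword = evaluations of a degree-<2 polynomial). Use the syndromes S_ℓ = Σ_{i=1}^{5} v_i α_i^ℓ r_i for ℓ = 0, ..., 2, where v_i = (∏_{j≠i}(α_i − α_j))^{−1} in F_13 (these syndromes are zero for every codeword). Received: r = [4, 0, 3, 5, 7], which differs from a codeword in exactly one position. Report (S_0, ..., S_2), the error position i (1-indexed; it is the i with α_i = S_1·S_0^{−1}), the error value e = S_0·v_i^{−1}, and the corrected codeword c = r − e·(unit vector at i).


S = (7, 1, 2), error at position 1, error magnitude e = 5, c = [12, 0, 3, 5, 7].

Step 1: column multipliers v_i = (∏_{j≠i}(α_i − α_j))^{−1} mod 13.
  i = 1 (α = 2): (2−10)(2−8)(2−11)(2−1) = (−8)·(−6)·(−9)·1 = −432 ≡ 10, so v_1 = 10^{−1} = 4 (mod 13).
  i = 2 (α = 10): (10−2)(10−8)(10−11)(10−1) = 8·2·(−1)·9 = −144 ≡ 12, so v_2 = 12^{−1} = 12 (mod 13).
  i = 3 (α = 8): (8−2)(8−10)(8−11)(8−1) = 6·(−2)·(−3)·7 = 252 ≡ 5, so v_3 = 5^{−1} = 8 (mod 13).
  i = 4 (α = 11): (11−2)(11−10)(11−8)(11−1) = 9·1·3·10 = 270 ≡ 10, so v_4 = 10^{−1} = 4 (mod 13).
  i = 5 (α = 1): (1−2)(1−10)(1−8)(1−11) = (−1)·(−9)·(−7)·(−10) = 630 ≡ 6, so v_5 = 6^{−1} = 11 (mod 13).
  v = [4, 12, 8, 4, 11].
Step 2: syndromes of r = [4, 0, 3, 5, 7] (all sums mod 13).
  S_0 = Σ v_i r_i = 4·4 + 12·0 + 8·3 + 4·5 + 11·7 = 137 ≡ 7.
  S_1 = Σ v_i α_i r_i = 4·2·4 + 12·10·0 + 8·8·3 + 4·11·5 + 11·1·7 = 521 ≡ 1.
  α_i^2 mod 13 = [4, 9, 12, 4, 1].
  S_2 = Σ v_i α_i^2 r_i = 4·4·4 + 12·9·0 + 8·12·3 + 4·4·5 + 11·1·7 = 509 ≡ 2.
  S = (7, 1, 2) ≠ 0, so r is not a codeword (an error is present).
Step 3: locate the error. For a single error e at position i, S_ℓ = v_i·e·α_i^ℓ, so α_err = S_1/S_0.
  S_0^{−1} = 7^{−1} = 2 (mod 13), so α_err = 1·2 = 2 ≡ 2 = α_1. Error position i = 1.
  Consistency check: S_2/S_1 = 2·1 = 2 ≡ 2 = α_err ✓ (single-error assumption holds).
Step 4: error magnitude e = S_0/v_1 = S_0·∏_{j≠1}(α_1 − α_j) = 7·10 = 70 ≡ 5 (mod 13).
Step 5: correct position 1: c_1 = r_1 − e = 4 − 5 ≡ 12 (mod 13). Hence c = [12, 0, 3, 5, 7].
  Check: interpolating c through the α_i gives m(x) = 2 + 5·x (degree < 2) with m(α_i) = c_i for every i, so c is indeed a codeword.


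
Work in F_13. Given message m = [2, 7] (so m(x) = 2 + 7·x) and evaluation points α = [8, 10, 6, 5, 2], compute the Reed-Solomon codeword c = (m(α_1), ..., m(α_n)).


c = [6, 7, 5, 11, 3]

Message polynomial: m(x) = 2 + 7·x (mod 13).
For each evaluation point α_i, compute m(α_i) mod 13:
  α_1 = 8: Horner steps 7 → 6, so m(8) = 6.
  α_2 = 10: Horner steps 7 → 7, so m(10) = 7.
  α_3 = 6: Horner steps 7 → 5, so m(6) = 5.
  α_4 = 5: Horner steps 7 → 11, so m(5) = 11.
  α_5 = 2: Horner steps 7 → 3, so m(2) = 3.
Codeword c = [6, 7, 5, 11, 3] ∈ F_13^5.


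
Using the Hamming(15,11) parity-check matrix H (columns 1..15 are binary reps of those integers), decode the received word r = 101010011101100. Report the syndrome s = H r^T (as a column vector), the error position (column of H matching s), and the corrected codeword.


s = (1, 1, 0, 1)^T, error position = 13, corrected codeword c = 101010011101000

Compute s = H r^T mod 2 one row at a time:
  s_1 = 1 + 1 + 1 + 0 + 1 + 1 + 0 + 0 = 5 ≡ 1 (mod 2).
  s_2 = 0 + 1 + 0 + 0 + 1 + 1 + 0 + 0 = 3 ≡ 1 (mod 2).
  s_3 = 0 + 1 + 0 + 0 + 1 + 0 + 0 + 0 = 2 ≡ 0 (mod 2).
  s_4 = 1 + 1 + 1 + 0 + 1 + 0 + 1 + 0 = 5 ≡ 1 (mod 2).
s = (1, 1, 0, 1)^T — this equals column 13 of H (binary 1101), so error is at position 13.
Correct: flip bit 13 of r = 101010011101100 to get c = 101010011101000.


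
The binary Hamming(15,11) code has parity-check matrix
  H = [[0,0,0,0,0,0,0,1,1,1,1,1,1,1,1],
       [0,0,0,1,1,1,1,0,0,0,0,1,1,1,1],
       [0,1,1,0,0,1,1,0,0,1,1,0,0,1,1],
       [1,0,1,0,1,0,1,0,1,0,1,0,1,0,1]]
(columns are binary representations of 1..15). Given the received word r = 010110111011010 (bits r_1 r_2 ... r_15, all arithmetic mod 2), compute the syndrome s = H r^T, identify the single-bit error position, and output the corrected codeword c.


s = (1, 1, 0, 0)^T, error position = 12, corrected codeword c = 010110111010010

Compute s = H r^T mod 2 one row at a time:
  s_1 = 1 + 1 + 0 + 1 + 1 + 0 + 1 + 0 = 5 ≡ 1 (mod 2).
  s_2 = 1 + 1 + 0 + 1 + 1 + 0 + 1 + 0 = 5 ≡ 1 (mod 2).
  s_3 = 1 + 0 + 0 + 1 + 0 + 1 + 1 + 0 = 4 ≡ 0 (mod 2).
  s_4 = 0 + 0 + 1 + 1 + 1 + 1 + 0 + 0 = 4 ≡ 0 (mod 2).
s = (1, 1, 0, 0)^T — this equals column 12 of H (binary 1100), so error is at position 12.
Correct: flip bit 12 of r = 010110111011010 to get c = 010110111010010.


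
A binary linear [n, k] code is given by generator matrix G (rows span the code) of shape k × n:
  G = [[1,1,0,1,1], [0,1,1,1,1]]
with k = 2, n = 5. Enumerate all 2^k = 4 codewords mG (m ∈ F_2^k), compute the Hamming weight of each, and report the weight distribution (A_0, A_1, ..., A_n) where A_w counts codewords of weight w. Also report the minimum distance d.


Weight distribution: A_0 = 1, A_2 = 1, A_4 = 2. Minimum distance d = 2.

Enumerate all 2^2 = 4 messages m ∈ F_2^2.
For each, compute codeword c = mG in F_2^5, then tally its weight.
  m = 00 → c = 00000, weight = 0.
  m = 10 → c = 11011, weight = 4.
  m = 01 → c = 01111, weight = 4.
  m = 11 → c = 10100, weight = 2.
Tally weights:
  weight 0: 1 codewords.
  weight 2: 1 codewords.
  weight 4: 2 codewords.
Minimum distance d = smallest w > 0 with A_w > 0 = 2.
Sanity: Σ A_w = 4 = 2^2 = 4 ✓.


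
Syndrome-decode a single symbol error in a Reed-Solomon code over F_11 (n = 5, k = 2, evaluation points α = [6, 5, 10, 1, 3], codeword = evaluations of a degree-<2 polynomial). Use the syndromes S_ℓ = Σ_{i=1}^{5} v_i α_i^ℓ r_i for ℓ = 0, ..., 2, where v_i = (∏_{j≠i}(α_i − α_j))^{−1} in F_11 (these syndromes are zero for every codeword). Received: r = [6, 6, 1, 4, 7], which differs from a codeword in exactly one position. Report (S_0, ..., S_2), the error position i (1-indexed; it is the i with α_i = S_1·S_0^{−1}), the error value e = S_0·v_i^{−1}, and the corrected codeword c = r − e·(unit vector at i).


S = (1, 5, 3), error at position 2, error magnitude e = 7, c = [6, 10, 1, 4, 7].

Step 1: column multipliers v_i = (∏_{j≠i}(α_i − α_j))^{−1} mod 11.
  i = 1 (α = 6): (6−5)(6−10)(6−1)(6−3) = 1·(−4)·5·3 = −60 ≡ 6, so v_1 = 6^{−1} = 2 (mod 11).
  i = 2 (α = 5): (5−6)(5−10)(5−1)(5−3) = (−1)·(−5)·4·2 = 40 ≡ 7, so v_2 = 7^{−1} = 8 (mod 11).
  i = 3 (α = 10): (10−6)(10−5)(10−1)(10−3) = 4·5·9·7 = 1260 ≡ 6, so v_3 = 6^{−1} = 2 (mod 11).
  i = 4 (α = 1): (1−6)(1−5)(1−10)(1−3) = (−5)·(−4)·(−9)·(−2) = 360 ≡ 8, so v_4 = 8^{−1} = 7 (mod 11).
  i = 5 (α = 3): (3−6)(3−5)(3−10)(3−1) = (−3)·(−2)·(−7)·2 = −84 ≡ 4, so v_5 = 4^{−1} = 3 (mod 11).
  v = [2, 8, 2, 7, 3].
Step 2: syndromes of r = [6, 6, 1, 4, 7] (all sums mod 11).
  S_0 = Σ v_i r_i = 2·6 + 8·6 + 2·1 + 7·4 + 3·7 = 111 ≡ 1.
  S_1 = Σ v_i α_i r_i = 2·6·6 + 8·5·6 + 2·10·1 + 7·1·4 + 3·3·7 = 423 ≡ 5.
  α_i^2 mod 11 = [3, 3, 1, 1, 9].
  S_2 = Σ v_i α_i^2 r_i = 2·3·6 + 8·3·6 + 2·1·1 + 7·1·4 + 3·9·7 = 399 ≡ 3.
  S = (1, 5, 3) ≠ 0, so r is not a codeword (an error is present).
Step 3: locate the error. For a single error e at position i, S_ℓ = v_i·e·α_i^ℓ, so α_err = S_1/S_0.
  S_0^{−1} = 1^{−1} = 1 (mod 11), so α_err = 5·1 = 5 ≡ 5 = α_2. Error position i = 2.
  Consistency check: S_2/S_1 = 3·9 = 27 ≡ 5 = α_err ✓ (single-error assumption holds).
Step 4: error magnitude e = S_0/v_2 = S_0·∏_{j≠2}(α_2 − α_j) = 1·7 = 7 ≡ 7 (mod 11).
Step 5: correct position 2: c_2 = r_2 − e = 6 − 7 ≡ 10 (mod 11). Hence c = [6, 10, 1, 4, 7].
  Check: interpolating c through the α_i gives m(x) = 8 + 7·x (degree < 2) with m(α_i) = c_i for every i, so c is indeed a codeword.


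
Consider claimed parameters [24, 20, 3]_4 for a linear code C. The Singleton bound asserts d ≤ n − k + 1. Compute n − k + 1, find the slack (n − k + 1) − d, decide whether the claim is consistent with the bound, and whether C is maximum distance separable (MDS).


Singleton RHS = n − k + 1 = 5, slack = 2, bound satisfied, not MDS.

Singleton bound: d ≤ n − k + 1.
Here n = 24, k = 20, so n − k + 1 = 5.
Given d = 3, check d ≤ 5: YES.
Slack = (n − k + 1) − d = 2.
The code is NOT MDS (slack = 2 > 0).
Description: the claimed parameters are [24, 20, 3]_4; such a code would be non-MDS.


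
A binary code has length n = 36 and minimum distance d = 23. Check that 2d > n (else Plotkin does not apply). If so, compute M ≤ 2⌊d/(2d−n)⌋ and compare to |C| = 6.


Plotkin bound M ≤ 4; given |C| = 6 > bound (violated).

Check applicability: 2d = 46, n = 36.
2d − n = 10 > 0, so Plotkin applies.
Compute d/(2d−n) = 23/10 ≈ 2.3000.
⌊d/(2d−n)⌋ = 2.
Plotkin bound: M ≤ 2·2 = 4.
Given |C| = 6, check: VIOLATED.
This |C| is above the Plotkin bound, so no binary code with n = 36, d = 23 and 6 codewords exists.


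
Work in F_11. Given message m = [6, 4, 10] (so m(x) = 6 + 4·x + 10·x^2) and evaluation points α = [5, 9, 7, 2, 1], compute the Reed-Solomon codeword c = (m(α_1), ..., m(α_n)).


c = [1, 5, 7, 10, 9]

Message polynomial: m(x) = 6 + 4·x + 10·x^2 (mod 11).
For each evaluation point α_i, compute m(α_i) mod 11:
  α_1 = 5: Horner steps 10 → 10 → 1, so m(5) = 1.
  α_2 = 9: Horner steps 10 → 6 → 5, so m(9) = 5.
  α_3 = 7: Horner steps 10 → 8 → 7, so m(7) = 7.
  α_4 = 2: Horner steps 10 → 2 → 10, so m(2) = 10.
  α_5 = 1: Horner steps 10 → 3 → 9, so m(1) = 9.
Codeword c = [1, 5, 7, 10, 9] ∈ F_11^5.


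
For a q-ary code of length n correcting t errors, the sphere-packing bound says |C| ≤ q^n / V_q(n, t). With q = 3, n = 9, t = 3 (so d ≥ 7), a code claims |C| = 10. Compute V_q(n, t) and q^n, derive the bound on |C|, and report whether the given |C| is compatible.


V_q(n, t) = 835, q^n = 19683, Hamming bound = 23, |C| = 10 ≤ bound (satisfied).

Step 1: Compute V_q(n, t) = Σ_{j=0}^3 C(n, j) (q−1)^j.
  j = 0: C(9,0)·(2)^0 = 1·1 = 1.
  j = 1: C(9,1)·(2)^1 = 9·2 = 18.
  j = 2: C(9,2)·(2)^2 = 36·4 = 144.
  j = 3: C(9,3)·(2)^3 = 84·8 = 672.
  V_q(n, t) = 1 + 18 + 144 + 672 = 835.
Step 2: q^n = 3^9 = 19683.
Step 3: Hamming bound ⌊q^n / V_q(n,t)⌋ = ⌊19683/835⌋ = 23.
Step 4: Compare |C| = 10 to 23: satisfied.
The claimed |C| lies below the Hamming bound.


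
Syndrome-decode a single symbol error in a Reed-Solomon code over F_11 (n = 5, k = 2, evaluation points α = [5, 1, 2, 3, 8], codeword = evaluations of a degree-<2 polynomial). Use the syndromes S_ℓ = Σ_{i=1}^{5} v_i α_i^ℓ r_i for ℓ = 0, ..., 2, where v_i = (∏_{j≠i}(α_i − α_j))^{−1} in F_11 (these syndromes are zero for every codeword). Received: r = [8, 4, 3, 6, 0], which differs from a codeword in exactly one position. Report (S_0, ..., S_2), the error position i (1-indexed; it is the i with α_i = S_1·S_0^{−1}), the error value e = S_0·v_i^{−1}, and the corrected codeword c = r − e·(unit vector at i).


S = (5, 10, 9), error at position 3, error magnitude e = 9, c = [8, 4, 5, 6, 0].

Step 1: column multipliers v_i = (∏_{j≠i}(α_i − α_j))^{−1} mod 11.
  i = 1 (α = 5): (5−1)(5−2)(5−3)(5−8) = 4·3·2·(−3) = −72 ≡ 5, so v_1 = 5^{−1} = 9 (mod 11).
  i = 2 (α = 1): (1−5)(1−2)(1−3)(1−8) = (−4)·(−1)·(−2)·(−7) = 56 ≡ 1, so v_2 = 1^{−1} = 1 (mod 11).
  i = 3 (α = 2): (2−5)(2−1)(2−3)(2−8) = (−3)·1·(−1)·(−6) = −18 ≡ 4, so v_3 = 4^{−1} = 3 (mod 11).
  i = 4 (α = 3): (3−5)(3−1)(3−2)(3−8) = (−2)·2·1·(−5) = 20 ≡ 9, so v_4 = 9^{−1} = 5 (mod 11).
  i = 5 (α = 8): (8−5)(8−1)(8−2)(8−3) = 3·7·6·5 = 630 ≡ 3, so v_5 = 3^{−1} = 4 (mod 11).
  v = [9, 1, 3, 5, 4].
Step 2: syndromes of r = [8, 4, 3, 6, 0] (all sums mod 11).
  S_0 = Σ v_i r_i = 9·8 + 1·4 + 3·3 + 5·6 + 4·0 = 115 ≡ 5.
  S_1 = Σ v_i α_i r_i = 9·5·8 + 1·1·4 + 3·2·3 + 5·3·6 + 4·8·0 = 472 ≡ 10.
  α_i^2 mod 11 = [3, 1, 4, 9, 9].
  S_2 = Σ v_i α_i^2 r_i = 9·3·8 + 1·1·4 + 3·4·3 + 5·9·6 + 4·9·0 = 526 ≡ 9.
  S = (5, 10, 9) ≠ 0, so r is not a codeword (an error is present).
Step 3: locate the error. For a single error e at position i, S_ℓ = v_i·e·α_i^ℓ, so α_err = S_1/S_0.
  S_0^{−1} = 5^{−1} = 9 (mod 11), so α_err = 10·9 = 90 ≡ 2 = α_3. Error position i = 3.
  Consistency check: S_2/S_1 = 9·10 = 90 ≡ 2 = α_err ✓ (single-error assumption holds).
Step 4: error magnitude e = S_0/v_3 = S_0·∏_{j≠3}(α_3 − α_j) = 5·4 = 20 ≡ 9 (mod 11).
Step 5: correct position 3: c_3 = r_3 − e = 3 − 9 ≡ 5 (mod 11). Hence c = [8, 4, 5, 6, 0].
  Check: interpolating c through the α_i gives m(x) = 3 + 1·x (degree < 2) with m(α_i) = c_i for every i, so c is indeed a codeword.


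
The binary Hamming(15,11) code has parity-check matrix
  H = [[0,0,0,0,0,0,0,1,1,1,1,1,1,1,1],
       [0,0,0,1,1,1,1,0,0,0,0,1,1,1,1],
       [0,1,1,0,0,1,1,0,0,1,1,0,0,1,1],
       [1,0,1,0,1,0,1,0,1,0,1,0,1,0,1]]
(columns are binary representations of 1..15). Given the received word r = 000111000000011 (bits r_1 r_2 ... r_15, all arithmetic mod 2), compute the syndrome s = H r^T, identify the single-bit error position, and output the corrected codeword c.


s = (0, 1, 1, 0)^T, error position = 6, corrected codeword c = 000110000000011

Compute s = H r^T mod 2 one row at a time:
  s_1 = 0 + 0 + 0 + 0 + 0 + 0 + 1 + 1 = 2 ≡ 0 (mod 2).
  s_2 = 1 + 1 + 1 + 0 + 0 + 0 + 1 + 1 = 5 ≡ 1 (mod 2).
  s_3 = 0 + 0 + 1 + 0 + 0 + 0 + 1 + 1 = 3 ≡ 1 (mod 2).
  s_4 = 0 + 0 + 1 + 0 + 0 + 0 + 0 + 1 = 2 ≡ 0 (mod 2).
s = (0, 1, 1, 0)^T — this equals column 6 of H (binary 0110), so error is at position 6.
Correct: flip bit 6 of r = 000111000000011 to get c = 000110000000011.


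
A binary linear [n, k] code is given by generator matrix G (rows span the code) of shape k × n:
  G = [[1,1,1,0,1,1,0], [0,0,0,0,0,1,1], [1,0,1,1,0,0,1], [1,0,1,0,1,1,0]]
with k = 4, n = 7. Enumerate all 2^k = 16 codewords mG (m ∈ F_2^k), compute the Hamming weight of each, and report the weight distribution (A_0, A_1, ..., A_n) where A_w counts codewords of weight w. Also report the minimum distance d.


Weight distribution: A_0 = 1, A_1 = 1, A_2 = 2, A_3 = 2, A_4 = 5, A_5 = 5. Minimum distance d = 1.

Enumerate all 2^4 = 16 messages m ∈ F_2^4.
For each, compute codeword c = mG in F_2^7, then tally its weight.
  m = 0000 → c = 0000000, weight = 0.
  m = 1000 → c = 1110110, weight = 5.
  m = 0100 → c = 0000011, weight = 2.
  m = 1100 → c = 1110101, weight = 5.
  m = 0010 → c = 1011001, weight = 4.
  m = 1010 → c = 0101111, weight = 5.
  m = 0110 → c = 1011010, weight = 4.
  m = 1110 → c = 0101100, weight = 3.
  m = 0001 → c = 1010110, weight = 4.
  m = 1001 → c = 0100000, weight = 1.
  m = 0101 → c = 1010101, weight = 4.
  m = 1101 → c = 0100011, weight = 3.
  m = 0011 → c = 0001111, weight = 4.
  m = 1011 → c = 1111001, weight = 5.
  m = 0111 → c = 0001100, weight = 2.
  m = 1111 → c = 1111010, weight = 5.
Tally weights:
  weight 0: 1 codewords.
  weight 1: 1 codewords.
  weight 2: 2 codewords.
  weight 3: 2 codewords.
  weight 4: 5 codewords.
  weight 5: 5 codewords.
Minimum distance d = smallest w > 0 with A_w > 0 = 1.
Sanity: Σ A_w = 16 = 2^4 = 16 ✓.


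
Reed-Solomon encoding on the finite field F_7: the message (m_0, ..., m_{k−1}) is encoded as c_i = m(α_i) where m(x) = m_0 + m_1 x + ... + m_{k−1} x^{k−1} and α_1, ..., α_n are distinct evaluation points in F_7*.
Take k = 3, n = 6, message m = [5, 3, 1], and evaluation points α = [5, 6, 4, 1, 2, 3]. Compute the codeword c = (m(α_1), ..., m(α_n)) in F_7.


c = [3, 3, 5, 2, 1, 2]

Message polynomial: m(x) = 5 + 3·x + 1·x^2 (mod 7).
For each evaluation point α_i, compute m(α_i) mod 7:
  α_1 = 5: Horner steps 1 → 1 → 3, so m(5) = 3.
  α_2 = 6: Horner steps 1 → 2 → 3, so m(6) = 3.
  α_3 = 4: Horner steps 1 → 0 → 5, so m(4) = 5.
  α_4 = 1: Horner steps 1 → 4 → 2, so m(1) = 2.
  α_5 = 2: Horner steps 1 → 5 → 1, so m(2) = 1.
  α_6 = 3: Horner steps 1 → 6 → 2, so m(3) = 2.
Codeword c = [3, 3, 5, 2, 1, 2] ∈ F_7^6.


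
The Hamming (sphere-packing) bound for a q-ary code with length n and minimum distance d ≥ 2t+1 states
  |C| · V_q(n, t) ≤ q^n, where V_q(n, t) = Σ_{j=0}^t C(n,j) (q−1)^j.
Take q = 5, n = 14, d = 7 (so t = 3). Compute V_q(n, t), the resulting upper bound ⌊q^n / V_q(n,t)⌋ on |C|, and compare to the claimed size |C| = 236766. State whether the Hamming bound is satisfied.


V_q(n, t) = 24809, q^n = 6103515625, Hamming bound = 246020, |C| = 236766 ≤ bound (satisfied).

Step 1: Compute V_q(n, t) = Σ_{j=0}^3 C(n, j) (q−1)^j.
  j = 0: C(14,0)·(4)^0 = 1·1 = 1.
  j = 1: C(14,1)·(4)^1 = 14·4 = 56.
  j = 2: C(14,2)·(4)^2 = 91·16 = 1456.
  j = 3: C(14,3)·(4)^3 = 364·64 = 23296.
  V_q(n, t) = 1 + 56 + 1456 + 23296 = 24809.
Step 2: q^n = 5^14 = 6103515625.
Step 3: Hamming bound ⌊q^n / V_q(n,t)⌋ = ⌊6103515625/24809⌋ = 246020.
Step 4: Compare |C| = 236766 to 246020: satisfied.
The claimed |C| lies below the Hamming bound.


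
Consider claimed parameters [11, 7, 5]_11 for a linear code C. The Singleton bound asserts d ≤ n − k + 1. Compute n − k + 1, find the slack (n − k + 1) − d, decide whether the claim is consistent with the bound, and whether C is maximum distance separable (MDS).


Singleton RHS = n − k + 1 = 5, slack = 0, bound satisfied, MDS.

Singleton bound: d ≤ n − k + 1.
Here n = 11, k = 7, so n − k + 1 = 5.
Given d = 5, check d ≤ 5: YES.
Slack = (n − k + 1) − d = 0.
The code is MDS (slack = 0).
Description: the claimed parameters are [11, 7, 5]_11; such a code would be MDS (meets Singleton bound).


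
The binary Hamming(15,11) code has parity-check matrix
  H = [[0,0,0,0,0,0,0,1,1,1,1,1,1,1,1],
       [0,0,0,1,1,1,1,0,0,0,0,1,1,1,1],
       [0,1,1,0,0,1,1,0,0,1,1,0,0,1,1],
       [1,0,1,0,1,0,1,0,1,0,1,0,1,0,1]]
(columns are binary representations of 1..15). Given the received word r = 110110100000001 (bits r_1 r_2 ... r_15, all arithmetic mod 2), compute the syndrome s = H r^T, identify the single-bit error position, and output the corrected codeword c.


s = (1, 0, 1, 0)^T, error position = 10, corrected codeword c = 110110100100001

Compute s = H r^T mod 2 one row at a time:
  s_1 = 0 + 0 + 0 + 0 + 0 + 0 + 0 + 1 = 1 ≡ 1 (mod 2).
  s_2 = 1 + 1 + 0 + 1 + 0 + 0 + 0 + 1 = 4 ≡ 0 (mod 2).
  s_3 = 1 + 0 + 0 + 1 + 0 + 0 + 0 + 1 = 3 ≡ 1 (mod 2).
  s_4 = 1 + 0 + 1 + 1 + 0 + 0 + 0 + 1 = 4 ≡ 0 (mod 2).
s = (1, 0, 1, 0)^T — this equals column 10 of H (binary 1010), so error is at position 10.
Correct: flip bit 10 of r = 110110100000001 to get c = 110110100100001.


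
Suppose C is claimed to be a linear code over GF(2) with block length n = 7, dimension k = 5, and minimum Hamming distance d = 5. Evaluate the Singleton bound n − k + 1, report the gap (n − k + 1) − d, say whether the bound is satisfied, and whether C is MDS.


Singleton RHS = n − k + 1 = 3, slack = -2, bound violated (no such code; not MDS).

Singleton bound: d ≤ n − k + 1.
Here n = 7, k = 5, so n − k + 1 = 3.
Given d = 5, check d ≤ 3: NO.
Slack = (n − k + 1) − d = -2.
The slack is negative: d = 5 exceeds n − k + 1 = 3 by 2, so the Singleton bound is violated and no linear [7, 5, 5]_2 code can exist. In particular it is not MDS (MDS requires d = n − k + 1 exactly).
Description: the claimed parameters are [7, 5, 5]_2; such a code would be impossible (violates the Singleton bound).


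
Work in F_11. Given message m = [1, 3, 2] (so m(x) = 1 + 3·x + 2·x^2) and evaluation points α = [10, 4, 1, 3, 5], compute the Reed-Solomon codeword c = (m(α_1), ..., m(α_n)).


c = [0, 1, 6, 6, 0]

Message polynomial: m(x) = 1 + 3·x + 2·x^2 (mod 11).
For each evaluation point α_i, compute m(α_i) mod 11:
  α_1 = 10: Horner steps 2 → 1 → 0, so m(10) = 0.
  α_2 = 4: Horner steps 2 → 0 → 1, so m(4) = 1.
  α_3 = 1: Horner steps 2 → 5 → 6, so m(1) = 6.
  α_4 = 3: Horner steps 2 → 9 → 6, so m(3) = 6.
  α_5 = 5: Horner steps 2 → 2 → 0, so m(5) = 0.
Codeword c = [0, 1, 6, 6, 0] ∈ F_11^5.


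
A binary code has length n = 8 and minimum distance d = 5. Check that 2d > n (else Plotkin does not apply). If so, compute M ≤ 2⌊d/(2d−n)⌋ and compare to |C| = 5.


Plotkin bound M ≤ 4; given |C| = 5 > bound (violated).

Check applicability: 2d = 10, n = 8.
2d − n = 2 > 0, so Plotkin applies.
Compute d/(2d−n) = 5/2 ≈ 2.5000.
⌊d/(2d−n)⌋ = 2.
Plotkin bound: M ≤ 2·2 = 4.
Given |C| = 5, check: VIOLATED.
This |C| is above the Plotkin bound, so no binary code with n = 8, d = 5 and 5 codewords exists.


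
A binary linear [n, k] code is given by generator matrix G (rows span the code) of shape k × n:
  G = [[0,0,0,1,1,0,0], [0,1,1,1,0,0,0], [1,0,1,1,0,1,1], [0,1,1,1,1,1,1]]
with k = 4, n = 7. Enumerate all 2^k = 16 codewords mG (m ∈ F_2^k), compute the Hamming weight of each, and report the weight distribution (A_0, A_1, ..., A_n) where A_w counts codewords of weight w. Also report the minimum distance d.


Weight distribution: A_0 = 1, A_2 = 2, A_3 = 6, A_4 = 3, A_5 = 2, A_6 = 2. Minimum distance d = 2.

Enumerate all 2^4 = 16 messages m ∈ F_2^4.
For each, compute codeword c = mG in F_2^7, then tally its weight.
  m = 0000 → c = 0000000, weight = 0.
  m = 1000 → c = 0001100, weight = 2.
  m = 0100 → c = 0111000, weight = 3.
  m = 1100 → c = 0110100, weight = 3.
  m = 0010 → c = 1011011, weight = 5.
  m = 1010 → c = 1010111, weight = 5.
  m = 0110 → c = 1100011, weight = 4.
  m = 1110 → c = 1101111, weight = 6.
  m = 0001 → c = 0111111, weight = 6.
  m = 1001 → c = 0110011, weight = 4.
  m = 0101 → c = 0000111, weight = 3.
  m = 1101 → c = 0001011, weight = 3.
  m = 0011 → c = 1100100, weight = 3.
  m = 1011 → c = 1101000, weight = 3.
  m = 0111 → c = 1011100, weight = 4.
  m = 1111 → c = 1010000, weight = 2.
Tally weights:
  weight 0: 1 codewords.
  weight 2: 2 codewords.
  weight 3: 6 codewords.
  weight 4: 3 codewords.
  weight 5: 2 codewords.
  weight 6: 2 codewords.
Minimum distance d = smallest w > 0 with A_w > 0 = 2.
Sanity: Σ A_w = 16 = 2^4 = 16 ✓.


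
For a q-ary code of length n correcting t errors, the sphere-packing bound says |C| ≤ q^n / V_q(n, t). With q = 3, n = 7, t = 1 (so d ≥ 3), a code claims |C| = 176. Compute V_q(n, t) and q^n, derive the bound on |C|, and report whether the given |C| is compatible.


V_q(n, t) = 15, q^n = 2187, Hamming bound = 145, |C| = 176 > bound (violated).

Step 1: Compute V_q(n, t) = Σ_{j=0}^1 C(n, j) (q−1)^j.
  j = 0: C(7,0)·(2)^0 = 1·1 = 1.
  j = 1: C(7,1)·(2)^1 = 7·2 = 14.
  V_q(n, t) = 1 + 14 = 15.
Step 2: q^n = 3^7 = 2187.
Step 3: Hamming bound ⌊q^n / V_q(n,t)⌋ = ⌊2187/15⌋ = 145.
Step 4: Compare |C| = 176 to 145: violated.
The claimed |C| lies above the Hamming bound, so no 3-ary code of length 7 with d ≥ 3 can have 176 codewords.


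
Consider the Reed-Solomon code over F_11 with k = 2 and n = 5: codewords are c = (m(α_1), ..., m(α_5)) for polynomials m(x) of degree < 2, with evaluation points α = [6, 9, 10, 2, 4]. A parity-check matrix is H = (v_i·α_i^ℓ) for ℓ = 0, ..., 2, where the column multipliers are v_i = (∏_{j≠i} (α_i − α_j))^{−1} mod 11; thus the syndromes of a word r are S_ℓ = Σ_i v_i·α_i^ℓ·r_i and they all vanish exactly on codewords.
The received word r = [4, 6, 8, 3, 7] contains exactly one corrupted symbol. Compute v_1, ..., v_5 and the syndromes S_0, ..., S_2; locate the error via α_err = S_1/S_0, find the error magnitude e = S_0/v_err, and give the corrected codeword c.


S = (6, 3, 7), error at position 1, error magnitude e = 4, c = [0, 6, 8, 3, 7].

Step 1: column multipliers v_i = (∏_{j≠i}(α_i − α_j))^{−1} mod 11.
  i = 1 (α = 6): (6−9)(6−10)(6−2)(6−4) = (−3)·(−4)·4·2 = 96 ≡ 8, so v_1 = 8^{−1} = 7 (mod 11).
  i = 2 (α = 9): (9−6)(9−10)(9−2)(9−4) = 3·(−1)·7·5 = −105 ≡ 5, so v_2 = 5^{−1} = 9 (mod 11).
  i = 3 (α = 10): (10−6)(10−9)(10−2)(10−4) = 4·1·8·6 = 192 ≡ 5, so v_3 = 5^{−1} = 9 (mod 11).
  i = 4 (α = 2): (2−6)(2−9)(2−10)(2−4) = (−4)·(−7)·(−8)·(−2) = 448 ≡ 8, so v_4 = 8^{−1} = 7 (mod 11).
  i = 5 (α = 4): (4−6)(4−9)(4−10)(4−2) = (−2)·(−5)·(−6)·2 = −120 ≡ 1, so v_5 = 1^{−1} = 1 (mod 11).
  v = [7, 9, 9, 7, 1].
Step 2: syndromes of r = [4, 6, 8, 3, 7] (all sums mod 11).
  S_0 = Σ v_i r_i = 7·4 + 9·6 + 9·8 + 7·3 + 1·7 = 182 ≡ 6.
  S_1 = Σ v_i α_i r_i = 7·6·4 + 9·9·6 + 9·10·8 + 7·2·3 + 1·4·7 = 1444 ≡ 3.
  α_i^2 mod 11 = [3, 4, 1, 4, 5].
  S_2 = Σ v_i α_i^2 r_i = 7·3·4 + 9·4·6 + 9·1·8 + 7·4·3 + 1·5·7 = 491 ≡ 7.
  S = (6, 3, 7) ≠ 0, so r is not a codeword (an error is present).
Step 3: locate the error. For a single error e at position i, S_ℓ = v_i·e·α_i^ℓ, so α_err = S_1/S_0.
  S_0^{−1} = 6^{−1} = 2 (mod 11), so α_err = 3·2 = 6 ≡ 6 = α_1. Error position i = 1.
  Consistency check: S_2/S_1 = 7·4 = 28 ≡ 6 = α_err ✓ (single-error assumption holds).
Step 4: error magnitude e = S_0/v_1 = S_0·∏_{j≠1}(α_1 − α_j) = 6·8 = 48 ≡ 4 (mod 11).
Step 5: correct position 1: c_1 = r_1 − e = 4 − 4 ≡ 0 (mod 11). Hence c = [0, 6, 8, 3, 7].
  Check: interpolating c through the α_i gives m(x) = 10 + 2·x (degree < 2) with m(α_i) = c_i for every i, so c is indeed a codeword.


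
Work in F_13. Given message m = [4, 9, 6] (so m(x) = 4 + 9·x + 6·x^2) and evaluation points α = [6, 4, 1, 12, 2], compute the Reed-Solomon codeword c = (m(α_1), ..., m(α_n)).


c = [1, 6, 6, 1, 7]

Message polynomial: m(x) = 4 + 9·x + 6·x^2 (mod 13).
For each evaluation point α_i, compute m(α_i) mod 13:
  α_1 = 6: Horner steps 6 → 6 → 1, so m(6) = 1.
  α_2 = 4: Horner steps 6 → 7 → 6, so m(4) = 6.
  α_3 = 1: Horner steps 6 → 2 → 6, so m(1) = 6.
  α_4 = 12: Horner steps 6 → 3 → 1, so m(12) = 1.
  α_5 = 2: Horner steps 6 → 8 → 7, so m(2) = 7.
Codeword c = [1, 6, 6, 1, 7] ∈ F_13^5.


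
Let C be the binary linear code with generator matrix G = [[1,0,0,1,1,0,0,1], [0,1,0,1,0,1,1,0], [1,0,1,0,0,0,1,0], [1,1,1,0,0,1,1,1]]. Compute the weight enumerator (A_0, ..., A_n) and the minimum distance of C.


Weight distribution: A_0 = 1, A_2 = 1, A_3 = 4, A_4 = 3, A_5 = 4, A_6 = 3. Minimum distance d = 2.

Enumerate all 2^4 = 16 messages m ∈ F_2^4.
For each, compute codeword c = mG in F_2^8, then tally its weight.
  m = 0000 → c = 00000000, weight = 0.
  m = 1000 → c = 10011001, weight = 4.
  m = 0100 → c = 01010110, weight = 4.
  m = 1100 → c = 11001111, weight = 6.
  m = 0010 → c = 10100010, weight = 3.
  m = 1010 → c = 00111011, weight = 5.
  m = 0110 → c = 11110100, weight = 5.
  m = 1110 → c = 01101101, weight = 5.
  m = 0001 → c = 11100111, weight = 6.
  m = 1001 → c = 01111110, weight = 6.
  m = 0101 → c = 10110001, weight = 4.
  m = 1101 → c = 00101000, weight = 2.
  m = 0011 → c = 01000101, weight = 3.
  m = 1011 → c = 11011100, weight = 5.
  m = 0111 → c = 00010011, weight = 3.
  m = 1111 → c = 10001010, weight = 3.
Tally weights:
  weight 0: 1 codewords.
  weight 2: 1 codewords.
  weight 3: 4 codewords.
  weight 4: 3 codewords.
  weight 5: 4 codewords.
  weight 6: 3 codewords.
Minimum distance d = smallest w > 0 with A_w > 0 = 2.
Sanity: Σ A_w = 16 = 2^4 = 16 ✓.


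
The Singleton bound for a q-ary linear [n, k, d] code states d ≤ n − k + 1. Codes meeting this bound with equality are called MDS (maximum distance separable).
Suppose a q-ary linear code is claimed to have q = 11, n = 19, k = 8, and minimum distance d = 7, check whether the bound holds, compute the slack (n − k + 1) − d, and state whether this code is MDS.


Singleton RHS = n − k + 1 = 12, slack = 5, bound satisfied, not MDS.

Singleton bound: d ≤ n − k + 1.
Here n = 19, k = 8, so n − k + 1 = 12.
Given d = 7, check d ≤ 12: YES.
Slack = (n − k + 1) − d = 5.
The code is NOT MDS (slack = 5 > 0).
Description: the claimed parameters are [19, 8, 7]_11; such a code would be non-MDS.


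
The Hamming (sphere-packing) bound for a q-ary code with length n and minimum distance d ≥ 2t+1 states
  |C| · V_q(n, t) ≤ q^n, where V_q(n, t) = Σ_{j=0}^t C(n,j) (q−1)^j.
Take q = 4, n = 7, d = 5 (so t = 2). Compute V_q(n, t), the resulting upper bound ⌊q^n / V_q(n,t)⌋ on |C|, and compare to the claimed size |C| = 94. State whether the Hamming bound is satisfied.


V_q(n, t) = 211, q^n = 16384, Hamming bound = 77, |C| = 94 > bound (violated).

Step 1: Compute V_q(n, t) = Σ_{j=0}^2 C(n, j) (q−1)^j.
  j = 0: C(7,0)·(3)^0 = 1·1 = 1.
  j = 1: C(7,1)·(3)^1 = 7·3 = 21.
  j = 2: C(7,2)·(3)^2 = 21·9 = 189.
  V_q(n, t) = 1 + 21 + 189 = 211.
Step 2: q^n = 4^7 = 16384.
Step 3: Hamming bound ⌊q^n / V_q(n,t)⌋ = ⌊16384/211⌋ = 77.
Step 4: Compare |C| = 94 to 77: violated.
The claimed |C| lies above the Hamming bound, so no 4-ary code of length 7 with d ≥ 5 can have 94 codewords.


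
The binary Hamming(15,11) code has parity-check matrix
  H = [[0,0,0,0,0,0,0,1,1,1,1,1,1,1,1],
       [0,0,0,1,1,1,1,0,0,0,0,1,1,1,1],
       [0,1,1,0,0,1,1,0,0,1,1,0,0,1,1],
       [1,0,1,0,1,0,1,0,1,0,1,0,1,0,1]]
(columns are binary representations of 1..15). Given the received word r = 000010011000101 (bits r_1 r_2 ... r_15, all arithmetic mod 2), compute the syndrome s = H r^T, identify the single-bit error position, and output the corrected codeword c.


s = (0, 1, 1, 0)^T, error position = 6, corrected codeword c = 000011011000101

Compute s = H r^T mod 2 one row at a time:
  s_1 = 1 + 1 + 0 + 0 + 0 + 1 + 0 + 1 = 4 ≡ 0 (mod 2).
  s_2 = 0 + 1 + 0 + 0 + 0 + 1 + 0 + 1 = 3 ≡ 1 (mod 2).
  s_3 = 0 + 0 + 0 + 0 + 0 + 0 + 0 + 1 = 1 ≡ 1 (mod 2).
  s_4 = 0 + 0 + 1 + 0 + 1 + 0 + 1 + 1 = 4 ≡ 0 (mod 2).
s = (0, 1, 1, 0)^T — this equals column 6 of H (binary 0110), so error is at position 6.
Correct: flip bit 6 of r = 000010011000101 to get c = 000011011000101.


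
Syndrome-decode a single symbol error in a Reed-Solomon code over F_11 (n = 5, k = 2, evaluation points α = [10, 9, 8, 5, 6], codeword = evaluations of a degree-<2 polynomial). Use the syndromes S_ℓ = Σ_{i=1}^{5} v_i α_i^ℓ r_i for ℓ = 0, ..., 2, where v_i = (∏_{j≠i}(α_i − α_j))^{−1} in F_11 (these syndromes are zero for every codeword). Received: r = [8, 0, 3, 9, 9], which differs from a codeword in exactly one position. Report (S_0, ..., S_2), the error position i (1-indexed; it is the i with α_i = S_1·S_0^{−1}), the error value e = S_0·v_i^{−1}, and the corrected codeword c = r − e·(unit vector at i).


S = (6, 8, 7), error at position 4, error magnitude e = 8, c = [8, 0, 3, 1, 9].

Step 1: column multipliers v_i = (∏_{j≠i}(α_i − α_j))^{−1} mod 11.
  i = 1 (α = 10): (10−9)(10−8)(10−5)(10−6) = 1·2·5·4 = 40 ≡ 7, so v_1 = 7^{−1} = 8 (mod 11).
  i = 2 (α = 9): (9−10)(9−8)(9−5)(9−6) = (−1)·1·4·3 = −12 ≡ 10, so v_2 = 10^{−1} = 10 (mod 11).
  i = 3 (α = 8): (8−10)(8−9)(8−5)(8−6) = (−2)·(−1)·3·2 = 12 ≡ 1, so v_3 = 1^{−1} = 1 (mod 11).
  i = 4 (α = 5): (5−10)(5−9)(5−8)(5−6) = (−5)·(−4)·(−3)·(−1) = 60 ≡ 5, so v_4 = 5^{−1} = 9 (mod 11).
  i = 5 (α = 6): (6−10)(6−9)(6−8)(6−5) = (−4)·(−3)·(−2)·1 = −24 ≡ 9, so v_5 = 9^{−1} = 5 (mod 11).
  v = [8, 10, 1, 9, 5].
Step 2: syndromes of r = [8, 0, 3, 9, 9] (all sums mod 11).
  S_0 = Σ v_i r_i = 8·8 + 10·0 + 1·3 + 9·9 + 5·9 = 193 ≡ 6.
  S_1 = Σ v_i α_i r_i = 8·10·8 + 10·9·0 + 1·8·3 + 9·5·9 + 5·6·9 = 1339 ≡ 8.
  α_i^2 mod 11 = [1, 4, 9, 3, 3].
  S_2 = Σ v_i α_i^2 r_i = 8·1·8 + 10·4·0 + 1·9·3 + 9·3·9 + 5·3·9 = 469 ≡ 7.
  S = (6, 8, 7) ≠ 0, so r is not a codeword (an error is present).
Step 3: locate the error. For a single error e at position i, S_ℓ = v_i·e·α_i^ℓ, so α_err = S_1/S_0.
  S_0^{−1} = 6^{−1} = 2 (mod 11), so α_err = 8·2 = 16 ≡ 5 = α_4. Error position i = 4.
  Consistency check: S_2/S_1 = 7·7 = 49 ≡ 5 = α_err ✓ (single-error assumption holds).
Step 4: error magnitude e = S_0/v_4 = S_0·∏_{j≠4}(α_4 − α_j) = 6·5 = 30 ≡ 8 (mod 11).
Step 5: correct position 4: c_4 = r_4 − e = 9 − 8 ≡ 1 (mod 11). Hence c = [8, 0, 3, 1, 9].
  Check: interpolating c through the α_i gives m(x) = 5 + 8·x (degree < 2) with m(α_i) = c_i for every i, so c is indeed a codeword.
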